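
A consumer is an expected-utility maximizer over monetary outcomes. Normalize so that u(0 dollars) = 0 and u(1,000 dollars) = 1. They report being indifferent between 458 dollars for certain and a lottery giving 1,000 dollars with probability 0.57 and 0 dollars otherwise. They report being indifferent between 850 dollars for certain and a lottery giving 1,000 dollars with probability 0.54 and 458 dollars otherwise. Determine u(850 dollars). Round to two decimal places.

From the first indifference, u(458 dollars) = 0.57·u(1,000 dollars) + 0.43·u(0 dollars) = 0.57·1 + 0.43·0 = 0.57.
Chaining: u(850 dollars) = 0.54·1.00 + 0.46·0.57 = 0.8022.

0.80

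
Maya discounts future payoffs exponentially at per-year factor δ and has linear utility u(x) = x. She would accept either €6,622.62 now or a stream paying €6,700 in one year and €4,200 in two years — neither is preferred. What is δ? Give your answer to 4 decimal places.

The stream is worth 6700δ + 4200δ² today, so 6700δ + 4200δ² = 6622.62.
So 4200δ² + 6700δ − 6622.62 = 0.
δ = (−6700 + √(6700² + 4·4200·6622.62)) / (2·4200) = (−6700 + √156150016.00) / 8400 ≈ 0.6900.

δ ≈ 0.6900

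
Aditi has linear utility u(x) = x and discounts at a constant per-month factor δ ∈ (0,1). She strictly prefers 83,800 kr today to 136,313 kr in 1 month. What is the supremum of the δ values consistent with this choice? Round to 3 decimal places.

δ < 0.615

The preference means 83800 > δ·136313.
So δ < 83800/136313 = 0.61476.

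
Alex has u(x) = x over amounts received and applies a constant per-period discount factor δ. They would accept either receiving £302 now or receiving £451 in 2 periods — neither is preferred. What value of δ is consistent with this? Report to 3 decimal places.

The payoff in 2 periods is discounted by δ^2, so u(302) = δ^2·u(451) and δ^2 = u(302)/u(451).
With u(x) = x: δ^2 = 302/451 = 0.66962.
Taking the square root: δ = 0.66962^(1/2) ≈ 0.818.

δ ≈ 0.818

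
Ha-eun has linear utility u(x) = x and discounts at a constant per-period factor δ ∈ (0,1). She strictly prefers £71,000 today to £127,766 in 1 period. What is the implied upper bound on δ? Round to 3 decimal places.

δ < 0.556

The preference means 71000 > δ·127766.
Dividing through by 127766 gives δ < 0.55570.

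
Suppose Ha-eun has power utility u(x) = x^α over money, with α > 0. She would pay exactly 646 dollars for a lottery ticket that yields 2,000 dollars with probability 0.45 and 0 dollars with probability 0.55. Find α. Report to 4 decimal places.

Since u(0) = 0, the lottery's EU is 0.45·2000^α.
Setting u(646) equal to that: 646^α = 0.45·2000^α ⇒ (646/2000)^α = 0.45.
α = ln(0.45) / ln(646/2000) = -0.7985077/-1.1301030 ≈ 0.7066.

α ≈ 0.7066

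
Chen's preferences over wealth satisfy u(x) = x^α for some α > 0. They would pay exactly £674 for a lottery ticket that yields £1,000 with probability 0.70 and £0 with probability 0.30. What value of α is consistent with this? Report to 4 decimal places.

Since u(0) = 0, the lottery's EU is 0.70·1000^α.
Equating: 674^α = 0.70·1000^α, i.e. 0.6740^α = 0.70.
Take logs: α = ln 0.70 / ln(674/1000) ≈ 0.904061.

α ≈ 0.9041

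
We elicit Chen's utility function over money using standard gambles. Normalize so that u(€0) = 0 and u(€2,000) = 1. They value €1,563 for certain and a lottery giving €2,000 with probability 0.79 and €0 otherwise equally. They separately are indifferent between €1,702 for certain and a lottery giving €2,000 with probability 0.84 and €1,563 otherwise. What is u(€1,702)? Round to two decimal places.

0.97

The first gamble pins u(€1,563): it must equal 0.79·1 + 0.21·0 = 0.79.
Then u(€1,702) = 0.84·u(€2,000) + 0.16·u(€1,563) = 0.84·1.00 + 0.16·0.79 = 0.9664.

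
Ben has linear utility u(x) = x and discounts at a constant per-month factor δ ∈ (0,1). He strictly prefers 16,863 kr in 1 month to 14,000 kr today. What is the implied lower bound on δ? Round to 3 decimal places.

Comparing present values: 14000 < δ·16863.
So δ > 14000/16863 = 0.83022.

δ > 0.830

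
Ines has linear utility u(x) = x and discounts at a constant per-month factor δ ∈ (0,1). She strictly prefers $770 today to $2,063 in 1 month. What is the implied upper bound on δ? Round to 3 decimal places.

δ < 0.373

Comparing present values: 770 > δ·2063.
So δ < 770/2063 = 0.37324.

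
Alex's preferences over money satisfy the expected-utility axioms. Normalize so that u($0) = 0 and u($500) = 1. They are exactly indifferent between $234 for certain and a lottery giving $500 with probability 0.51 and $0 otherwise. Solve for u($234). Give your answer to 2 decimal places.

0.51

By the standard-gamble method, u($234) is just the indifference probability on the best outcome: 0.51.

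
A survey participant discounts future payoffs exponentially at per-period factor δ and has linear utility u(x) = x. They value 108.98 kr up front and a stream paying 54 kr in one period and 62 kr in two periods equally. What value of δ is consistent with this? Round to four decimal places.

Equating present values: 108.98 = 54δ + 62δ².
Rearranged: 62δ² + 54δ − 108.98 = 0.
The positive root is δ = [−54 + √(54² + 4·62·108.98)] / (2·62) = (−54 + 173.041)/124 ≈ 0.9600.

δ ≈ 0.9600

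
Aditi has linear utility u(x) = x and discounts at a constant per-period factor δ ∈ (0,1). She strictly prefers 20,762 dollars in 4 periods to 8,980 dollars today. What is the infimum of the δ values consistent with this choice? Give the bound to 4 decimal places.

δ > 0.8110

Under u(x) = x this choice says 8980 < δ^4·20762.
Hence δ^4 > 8980/20762 = 0.43252, and x ↦ x^(1/4) is increasing on (0,∞).
δ > (8980/20762)^(1/4) ≈ 0.8110.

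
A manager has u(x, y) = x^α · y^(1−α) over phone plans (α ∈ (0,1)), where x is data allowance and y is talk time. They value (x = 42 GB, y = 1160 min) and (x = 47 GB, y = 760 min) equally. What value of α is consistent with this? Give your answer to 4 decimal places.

α ≈ 0.7899

Indifference: 42^α · 1160^(1−α) = 47^α · 760^(1−α).
Rearrange to (42/47)^α = (760/1160)^(1−α) and take logs: α·-0.1124780 = (1−α)·-0.4228569.
With A = -0.1124780 and B = -0.4228569: α·A = (1−α)·B, so α = B/(A+B) = -0.4228569/-0.5353349 ≈ 0.7899.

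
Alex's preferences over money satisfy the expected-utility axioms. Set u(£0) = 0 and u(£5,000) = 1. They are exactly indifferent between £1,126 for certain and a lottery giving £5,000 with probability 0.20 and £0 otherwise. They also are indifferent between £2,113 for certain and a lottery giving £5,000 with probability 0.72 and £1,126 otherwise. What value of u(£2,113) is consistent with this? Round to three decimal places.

The first gamble pins u(£1,126): it must equal 0.20·1 + 0.80·0 = 0.20.
Chaining: u(£2,113) = 0.72·1.00 + 0.28·0.20 = 0.7760.

0.776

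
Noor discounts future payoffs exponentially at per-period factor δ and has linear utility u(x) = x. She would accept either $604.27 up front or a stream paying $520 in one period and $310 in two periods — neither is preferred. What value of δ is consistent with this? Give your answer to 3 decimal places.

δ ≈ 0.790

Equating present values: 604.27 = 520δ + 310δ².
That is, 310δ² + 520δ − 604.27 = 0, a quadratic in δ.
δ = (−520 + √(520² + 4·310·604.27)) / (2·310) = (−520 + √1019694.80) / 620 ≈ 0.790.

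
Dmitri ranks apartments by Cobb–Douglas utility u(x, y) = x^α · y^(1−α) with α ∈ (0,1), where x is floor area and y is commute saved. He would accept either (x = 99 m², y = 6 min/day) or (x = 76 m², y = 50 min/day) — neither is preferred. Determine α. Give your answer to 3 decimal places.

α ≈ 0.889

The Cobb–Douglas utilities coincide, so 99^α·6^(1−α) = 76^α·50^(1−α).
(99/76)^α = (50/6)^(1−α); take logs: α·ln(99/76) = (1−α)·ln(50/6), i.e. α·0.264387 = (1−α)·2.120264.
So α/(1−α) = (2.120264)/(0.264387) = 8.019547, and α = 8.019547/9.019547 ≈ 0.889.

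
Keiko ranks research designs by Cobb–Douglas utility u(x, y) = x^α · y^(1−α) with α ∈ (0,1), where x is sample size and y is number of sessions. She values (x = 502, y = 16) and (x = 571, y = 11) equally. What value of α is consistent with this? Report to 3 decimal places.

Set the two utilities equal: 502^α·16^(1−α) = 571^α·11^(1−α).
(502/571)^α = (11/16)^(1−α); take logs: α·ln(502/571) = (1−α)·ln(11/16), i.e. α·-0.128789 = (1−α)·-0.374693.
With A = -0.128789 and B = -0.374693: α·A = (1−α)·B, so α = B/(A+B) = -0.374693/-0.503482 ≈ 0.744.

α ≈ 0.744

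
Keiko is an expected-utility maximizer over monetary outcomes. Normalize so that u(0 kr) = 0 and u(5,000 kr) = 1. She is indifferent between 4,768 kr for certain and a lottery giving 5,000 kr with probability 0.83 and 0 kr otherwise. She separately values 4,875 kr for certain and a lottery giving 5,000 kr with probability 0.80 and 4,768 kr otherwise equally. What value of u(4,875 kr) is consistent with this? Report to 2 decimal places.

The first gamble pins u(4,768 kr): it must equal 0.83·1 + 0.17·0 = 0.83.
Chaining: u(4,875 kr) = 0.80·1.00 + 0.20·0.83 = 0.9660.

0.97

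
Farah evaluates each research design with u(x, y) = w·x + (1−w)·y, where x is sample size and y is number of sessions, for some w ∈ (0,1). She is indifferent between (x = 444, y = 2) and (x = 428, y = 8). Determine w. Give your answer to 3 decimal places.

Equating utilities: w·444 + (1−w)·2 = w·428 + (1−w)·8.
Collecting terms: w·16 = (1−w)·6.
So w/(1−w) = 6/16 = 0.3750, giving w = 6/(16+6) = 0.273.

w = 0.273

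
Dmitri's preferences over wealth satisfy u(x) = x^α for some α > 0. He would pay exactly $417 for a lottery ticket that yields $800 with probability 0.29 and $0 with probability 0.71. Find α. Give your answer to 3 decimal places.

α ≈ 1.900

EU(lottery) = 0.29·800^α + 0.71·0 = 0.29·800^α.
Indifference: 417^α = 0.29·800^α, so (417/800)^α = 0.29.
Taking logs: α·ln(417/800) = ln(0.29), so α = -1.237874 / -0.651526 ≈ 1.900.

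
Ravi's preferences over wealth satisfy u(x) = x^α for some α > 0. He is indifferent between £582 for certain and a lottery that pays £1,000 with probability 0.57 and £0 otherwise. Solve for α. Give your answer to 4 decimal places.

α ≈ 1.0385

The lottery's expected utility is 0.57·u(1000) + 0.43·u(0) = 0.57·1000^α (since u(0) = 0 for α > 0).
Indifference: 582^α = 0.57·1000^α, so (582/1000)^α = 0.57.
Take logs: α = ln 0.57 / ln(582/1000) ≈ 1.038490.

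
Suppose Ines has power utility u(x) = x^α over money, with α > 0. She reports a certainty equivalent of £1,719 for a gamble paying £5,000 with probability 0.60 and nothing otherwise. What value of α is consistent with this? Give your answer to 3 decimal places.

α ≈ 0.478

The lottery's expected utility is 0.60·u(5000) + 0.40·u(0) = 0.60·5000^α (since u(0) = 0 for α > 0).
Equating: 1719^α = 0.60·5000^α, i.e. 0.3438^α = 0.60.
Take logs: α = ln 0.60 / ln(1719/5000) ≈ 0.47844.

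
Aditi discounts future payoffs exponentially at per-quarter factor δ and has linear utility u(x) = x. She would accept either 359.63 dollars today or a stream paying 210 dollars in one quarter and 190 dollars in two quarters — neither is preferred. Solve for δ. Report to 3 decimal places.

Equating present values: 359.63 = 210δ + 190δ².
That is, 190δ² + 210δ − 359.63 = 0, a quadratic in δ.
The positive root is δ = [−210 + √(210² + 4·190·359.63)] / (2·190) = (−210 + 563.399)/380 ≈ 0.930.

δ ≈ 0.930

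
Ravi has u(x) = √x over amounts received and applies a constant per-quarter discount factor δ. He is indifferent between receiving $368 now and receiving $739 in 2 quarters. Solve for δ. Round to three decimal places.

Equating discounted utilities: u(368) = δ^2·u(739) ⇒ δ^2 = u(368)/u(739).
With u(x) = √x: δ^2 = √368/√739 = √(368/739) = 0.70567.
Taking the square root: δ = 0.70567^(1/2) ≈ 0.840.

δ ≈ 0.840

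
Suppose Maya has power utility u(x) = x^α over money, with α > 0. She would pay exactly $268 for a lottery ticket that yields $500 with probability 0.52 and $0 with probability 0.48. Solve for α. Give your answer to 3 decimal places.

The lottery's expected utility is 0.52·u(500) + 0.48·u(0) = 0.52·500^α (since u(0) = 0 for α > 0).
Equating: 268^α = 0.52·500^α, i.e. 0.5360^α = 0.52.
Taking logs: α·ln(268/500) = ln(0.52), so α = -0.653926 / -0.623621 ≈ 1.049.

α ≈ 1.049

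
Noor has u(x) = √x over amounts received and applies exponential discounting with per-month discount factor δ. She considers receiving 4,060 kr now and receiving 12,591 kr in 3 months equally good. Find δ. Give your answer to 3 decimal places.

δ ≈ 0.828

Equating discounted utilities: u(4060) = δ^3·u(12591) ⇒ δ^3 = u(4060)/u(12591).
With u(x) = √x: δ^3 = √4060/√12591 = √(4060/12591) = 0.56785.
So δ = 0.56785^(1/3) ≈ 0.828.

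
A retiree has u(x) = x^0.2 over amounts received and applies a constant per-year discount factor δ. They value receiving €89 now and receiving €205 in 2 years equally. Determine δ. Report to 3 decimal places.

Indifference means u(89) = δ^2 · u(205), so δ^2 = u(89)/u(205).
Since u(x) = x^0.2, δ^2 = (89/205)^0.2 = 0.43415^0.2 = 0.84631.
Taking the square root: δ = 0.84631^(1/2) ≈ 0.920.

δ ≈ 0.920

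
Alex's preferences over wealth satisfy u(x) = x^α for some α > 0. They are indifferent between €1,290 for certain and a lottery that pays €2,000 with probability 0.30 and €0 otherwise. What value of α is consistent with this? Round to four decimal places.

α ≈ 2.7456

The lottery's expected utility is 0.30·u(2000) + 0.70·u(0) = 0.30·2000^α (since u(0) = 0 for α > 0).
Indifference: 1290^α = 0.30·2000^α, so (1290/2000)^α = 0.30.
Take logs: α = ln 0.30 / ln(1290/2000) ≈ 2.745631.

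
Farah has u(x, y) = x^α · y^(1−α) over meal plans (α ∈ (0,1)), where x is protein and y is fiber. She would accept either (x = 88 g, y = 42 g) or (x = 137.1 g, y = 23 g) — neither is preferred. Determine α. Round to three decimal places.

α ≈ 0.576

The Cobb–Douglas utilities coincide, so 88^α·42^(1−α) = 137.1^α·23^(1−α).
Taking logs: α·ln 88 + (1−α)·ln 42 = α·ln 137.1 + (1−α)·ln 23, i.e. α·-0.443374 = (1−α)·-0.602175.
Thus α·(-1.045549) = -0.602175, so α = -0.602175/-1.045549 ≈ 0.576.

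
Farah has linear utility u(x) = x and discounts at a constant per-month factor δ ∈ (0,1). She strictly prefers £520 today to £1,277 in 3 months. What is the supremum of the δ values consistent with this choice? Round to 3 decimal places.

δ < 0.741

The preference means 520 > δ^3·1277.
So δ^3 < 520/1277 = 0.40720; taking the cube root of both positive sides preserves the inequality.
δ < (520/1277)^(1/3) ≈ 0.741.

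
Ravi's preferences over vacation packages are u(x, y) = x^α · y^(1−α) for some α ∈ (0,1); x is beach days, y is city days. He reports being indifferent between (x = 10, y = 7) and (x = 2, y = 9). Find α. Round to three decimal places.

Indifference: 10^α · 7^(1−α) = 2^α · 9^(1−α).
(10/2)^α = (9/7)^(1−α); take logs: α·ln(10/2) = (1−α)·ln(9/7), i.e. α·1.609438 = (1−α)·0.251314.
So α/(1−α) = (0.251314)/(1.609438) = 0.156150, and α = 0.156150/1.156150 ≈ 0.135.

α ≈ 0.135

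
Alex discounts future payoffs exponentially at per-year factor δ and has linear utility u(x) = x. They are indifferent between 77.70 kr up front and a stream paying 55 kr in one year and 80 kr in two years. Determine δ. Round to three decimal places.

δ ≈ 0.700

Present value of the stream is 55·δ + 80·δ². Indifference gives 55δ + 80δ² = 77.70.
Rearranged: 80δ² + 55δ − 77.70 = 0.
The positive root is δ = [−55 + √(55² + 4·80·77.70)] / (2·80) = (−55 + 167.000)/160 ≈ 0.700.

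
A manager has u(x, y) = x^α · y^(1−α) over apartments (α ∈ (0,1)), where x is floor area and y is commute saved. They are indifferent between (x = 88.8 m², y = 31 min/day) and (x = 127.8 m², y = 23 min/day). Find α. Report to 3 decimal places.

Indifference: 88.8^α · 31^(1−α) = 127.8^α · 23^(1−α).
Rearrange to (88.8/127.8)^α = (23/31)^(1−α) and take logs: α·-0.364080 = (1−α)·-0.298493.
Thus α·(-0.662573) = -0.298493, so α = -0.298493/-0.662573 ≈ 0.451.

α ≈ 0.451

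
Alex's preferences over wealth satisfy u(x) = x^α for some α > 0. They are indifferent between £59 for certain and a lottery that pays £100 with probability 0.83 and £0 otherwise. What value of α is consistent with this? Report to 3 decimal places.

The lottery's expected utility is 0.83·u(100) + 0.17·u(0) = 0.83·100^α (since u(0) = 0 for α > 0).
Indifference: 59^α = 0.83·100^α, so (59/100)^α = 0.83.
Taking logs: α·ln(59/100) = ln(0.83), so α = -0.186330 / -0.527633 ≈ 0.353.

α ≈ 0.353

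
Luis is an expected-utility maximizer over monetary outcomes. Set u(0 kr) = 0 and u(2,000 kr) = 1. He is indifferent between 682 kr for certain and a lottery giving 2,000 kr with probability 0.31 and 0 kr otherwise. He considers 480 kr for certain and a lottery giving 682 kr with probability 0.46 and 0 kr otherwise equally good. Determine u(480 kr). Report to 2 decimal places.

0.14

From the first indifference, u(682 kr) = 0.31·u(2,000 kr) + 0.69·u(0 kr) = 0.31·1 + 0.69·0 = 0.31.
The second indifference gives u(480 kr) = 0.46·u(682 kr) + 0.54·u(0 kr) = 0.46·0.31 + 0.54·0.00 = 0.1426.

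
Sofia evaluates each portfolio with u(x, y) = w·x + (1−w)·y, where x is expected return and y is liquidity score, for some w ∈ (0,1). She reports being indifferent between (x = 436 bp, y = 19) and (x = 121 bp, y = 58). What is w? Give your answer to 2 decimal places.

w = 0.11

Equating utilities: w·436 + (1−w)·19 = w·121 + (1−w)·58.
w·(436−121) = (1−w)·(58−19), i.e. w·315 = (1−w)·39.
The marginal rate of substitution is 39/315, so w = 39/(315+39) = 0.11.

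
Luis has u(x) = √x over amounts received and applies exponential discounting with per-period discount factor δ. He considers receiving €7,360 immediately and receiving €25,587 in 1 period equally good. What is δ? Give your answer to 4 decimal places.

δ ≈ 0.5363

Indifference means u(7360) = δ · u(25587), so δ = u(7360)/u(25587).
Since u(x) = √x, δ = √(7360/25587) = 0.53633.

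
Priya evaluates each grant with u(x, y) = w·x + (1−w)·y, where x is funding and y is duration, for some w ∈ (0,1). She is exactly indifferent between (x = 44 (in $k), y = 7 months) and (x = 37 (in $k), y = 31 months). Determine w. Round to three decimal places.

w = 0.774

Equating utilities: w·44 + (1−w)·7 = w·37 + (1−w)·31.
Collecting terms: w·7 = (1−w)·24.
The marginal rate of substitution is 24/7, so w = 24/(7+24) = 0.774.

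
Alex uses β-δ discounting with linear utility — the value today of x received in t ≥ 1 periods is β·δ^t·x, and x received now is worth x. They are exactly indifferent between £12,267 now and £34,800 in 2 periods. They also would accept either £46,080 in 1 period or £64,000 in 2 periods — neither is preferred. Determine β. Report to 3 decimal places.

β ≈ 0.680

Both payoffs in the second observation are in the future, so β drops out: δ^1·46080 = δ^2·64000 ⇒ δ = 46080/64000 = 0.72000.
The first indifference: 12267 = β·δ^2·34800, so β = 12267/(δ^2·34800) = 12267/(0.51840·34800) ≈ 0.680.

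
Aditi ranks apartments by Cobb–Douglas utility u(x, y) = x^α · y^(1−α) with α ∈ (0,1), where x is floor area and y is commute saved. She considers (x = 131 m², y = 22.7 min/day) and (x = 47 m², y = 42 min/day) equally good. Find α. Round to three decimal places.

α ≈ 0.375

The Cobb–Douglas utilities coincide, so 131^α·22.7^(1−α) = 47^α·42^(1−α).
(131/47)^α = (42/22.7)^(1−α); take logs: α·ln(131/47) = (1−α)·ln(42/22.7), i.e. α·1.025050 = (1−α)·0.615305.
So α/(1−α) = (0.615305)/(1.025050) = 0.600268, and α = 0.600268/1.600268 ≈ 0.375.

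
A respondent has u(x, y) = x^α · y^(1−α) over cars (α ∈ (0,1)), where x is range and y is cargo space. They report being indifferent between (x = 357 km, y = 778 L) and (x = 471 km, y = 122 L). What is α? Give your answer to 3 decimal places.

Indifference: 357^α · 778^(1−α) = 471^α · 122^(1−α).
Taking logs: α·ln 357 + (1−α)·ln 778 = α·ln 471 + (1−α)·ln 122, i.e. α·-0.277122 = (1−α)·-1.852705.
With A = -0.277122 and B = -1.852705: α·A = (1−α)·B, so α = B/(A+B) = -1.852705/-2.129827 ≈ 0.870.

α ≈ 0.870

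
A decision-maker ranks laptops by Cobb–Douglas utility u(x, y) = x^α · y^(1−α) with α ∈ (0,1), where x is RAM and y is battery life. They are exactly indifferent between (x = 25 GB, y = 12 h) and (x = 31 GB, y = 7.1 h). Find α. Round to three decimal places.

Indifference: 25^α · 12^(1−α) = 31^α · 7.1^(1−α).
(25/31)^α = (7.1/12)^(1−α); take logs: α·ln(25/31) = (1−α)·ln(7.1/12), i.e. α·-0.215111 = (1−α)·-0.524812.
So α/(1−α) = (-0.524812)/(-0.215111) = 2.439726, and α = 2.439726/3.439726 ≈ 0.709.

α ≈ 0.709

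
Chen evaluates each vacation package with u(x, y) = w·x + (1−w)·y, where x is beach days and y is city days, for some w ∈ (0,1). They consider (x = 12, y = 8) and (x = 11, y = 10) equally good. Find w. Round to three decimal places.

w = 0.667

Equating utilities: w·12 + (1−w)·8 = w·11 + (1−w)·10.
Rearranging, 1·w − 2·(1−w) = 0.
Hence w = 2/(1+2) = 2/3 = 0.667.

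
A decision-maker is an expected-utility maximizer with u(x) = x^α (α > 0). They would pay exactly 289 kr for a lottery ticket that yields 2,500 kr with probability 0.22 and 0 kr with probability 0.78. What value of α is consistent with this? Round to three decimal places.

α ≈ 0.702

Since u(0) = 0, the lottery's EU is 0.22·2500^α.
Equating: 289^α = 0.22·2500^α, i.e. 0.1156^α = 0.22.
α = ln(0.22) / ln(289/2500) = -1.514128/-2.157619 ≈ 0.702.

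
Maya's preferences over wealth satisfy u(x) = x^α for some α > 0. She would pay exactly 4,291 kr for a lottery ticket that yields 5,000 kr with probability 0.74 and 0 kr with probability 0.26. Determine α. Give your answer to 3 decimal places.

EU(lottery) = 0.74·5000^α + 0.26·0 = 0.74·5000^α.
Setting u(4291) equal to that: 4291^α = 0.74·5000^α ⇒ (4291/5000)^α = 0.74.
Taking logs: α·ln(4291/5000) = ln(0.74), so α = -0.301105 / -0.152918 ≈ 1.969.

α ≈ 1.969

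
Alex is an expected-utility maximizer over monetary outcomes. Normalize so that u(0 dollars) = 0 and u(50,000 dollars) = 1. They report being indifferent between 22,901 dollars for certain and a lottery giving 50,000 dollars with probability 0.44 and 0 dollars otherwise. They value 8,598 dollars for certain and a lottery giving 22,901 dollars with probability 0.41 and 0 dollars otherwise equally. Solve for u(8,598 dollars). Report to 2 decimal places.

First, u(22,901 dollars) = 0.44·u(50,000 dollars) + 0.56·u(0 dollars) = 0.44.
The second indifference gives u(8,598 dollars) = 0.41·u(22,901 dollars) + 0.59·u(0 dollars) = 0.41·0.44 + 0.59·0.00 = 0.1804.

0.18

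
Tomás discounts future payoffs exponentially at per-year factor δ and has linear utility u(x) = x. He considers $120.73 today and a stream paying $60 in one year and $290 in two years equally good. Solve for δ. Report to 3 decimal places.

The stream is worth 60δ + 290δ² today, so 60δ + 290δ² = 120.73.
So 290δ² + 60δ − 120.73 = 0.
δ = (−60 + √(60² + 4·290·120.73)) / (2·290) = (−60 + √143646.80) / 580 ≈ 0.550.

δ ≈ 0.550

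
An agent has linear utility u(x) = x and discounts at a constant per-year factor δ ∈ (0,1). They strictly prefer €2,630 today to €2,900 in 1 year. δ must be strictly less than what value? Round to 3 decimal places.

δ < 0.907

Comparing present values: 2630 > δ·2900.
Dividing through by 2900 gives δ < 0.90690.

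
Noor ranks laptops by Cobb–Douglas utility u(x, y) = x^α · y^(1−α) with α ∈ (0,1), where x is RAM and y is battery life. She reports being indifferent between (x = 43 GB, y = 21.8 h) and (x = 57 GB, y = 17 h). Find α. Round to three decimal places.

α ≈ 0.469

Set the two utilities equal: 43^α·21.8^(1−α) = 57^α·17^(1−α).
(43/57)^α = (17/21.8)^(1−α); take logs: α·ln(43/57) = (1−α)·ln(17/21.8), i.e. α·-0.281851 = (1−α)·-0.248697.
So α/(1−α) = (-0.248697)/(-0.281851) = 0.882370, and α = 0.882370/1.882370 ≈ 0.469.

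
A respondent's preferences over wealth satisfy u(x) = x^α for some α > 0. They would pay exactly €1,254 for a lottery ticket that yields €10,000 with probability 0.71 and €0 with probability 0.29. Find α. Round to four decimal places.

The lottery's expected utility is 0.71·u(10000) + 0.29·u(0) = 0.71·10000^α (since u(0) = 0 for α > 0).
Indifference: 1254^α = 0.71·10000^α, so (1254/10000)^α = 0.71.
Taking logs: α·ln(1254/10000) = ln(0.71), so α = -0.3424903 / -2.0762467 ≈ 0.1650.

α ≈ 0.1650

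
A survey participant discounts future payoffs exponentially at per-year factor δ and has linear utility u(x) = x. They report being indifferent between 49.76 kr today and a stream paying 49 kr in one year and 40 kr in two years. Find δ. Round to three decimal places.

δ ≈ 0.660

The stream is worth 49δ + 40δ² today, so 49δ + 40δ² = 49.76.
So 40δ² + 49δ − 49.76 = 0.
δ = (−49 + √(49² + 4·40·49.76)) / (2·40) = (−49 + √10362.60) / 80 ≈ 0.660.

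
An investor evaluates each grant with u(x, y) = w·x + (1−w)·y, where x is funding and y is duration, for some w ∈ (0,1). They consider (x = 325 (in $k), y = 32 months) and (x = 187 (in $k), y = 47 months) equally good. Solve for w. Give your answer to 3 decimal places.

w = 0.098

Indifference: w·325 + (1−w)·32 = w·187 + (1−w)·47.
w·(325−187) = (1−w)·(47−32), i.e. w·138 = (1−w)·15.
The marginal rate of substitution is 15/138, so w = 15/(138+15) = 0.098.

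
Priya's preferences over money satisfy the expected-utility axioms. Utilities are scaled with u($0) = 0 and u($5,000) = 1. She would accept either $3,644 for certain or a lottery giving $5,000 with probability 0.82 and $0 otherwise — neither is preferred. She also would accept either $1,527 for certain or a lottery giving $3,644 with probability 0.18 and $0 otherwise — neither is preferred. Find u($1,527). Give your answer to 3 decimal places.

0.148

The first gamble pins u($3,644): it must equal 0.82·1 + 0.18·0 = 0.82.
Chaining: u($1,527) = 0.18·0.82 + 0.82·0.00 = 0.1476.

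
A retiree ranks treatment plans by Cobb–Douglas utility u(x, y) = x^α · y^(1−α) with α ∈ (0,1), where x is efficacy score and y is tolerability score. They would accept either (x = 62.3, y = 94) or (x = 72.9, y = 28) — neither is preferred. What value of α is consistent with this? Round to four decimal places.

Indifference: 62.3^α · 94^(1−α) = 72.9^α · 28^(1−α).
(62.3/72.9)^α = (28/94)^(1−α); take logs: α·ln(62.3/72.9) = (1−α)·ln(28/94), i.e. α·-0.1571272 = (1−α)·-1.2110903.
Thus α·(-1.3682175) = -1.2110903, so α = -1.2110903/-1.3682175 ≈ 0.8852.

α ≈ 0.8852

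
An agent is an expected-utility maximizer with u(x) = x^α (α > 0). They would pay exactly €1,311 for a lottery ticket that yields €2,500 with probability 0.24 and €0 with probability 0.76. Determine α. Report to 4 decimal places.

α ≈ 2.2109

Since u(0) = 0, the lottery's EU is 0.24·2500^α.
Indifference: 1311^α = 0.24·2500^α, so (1311/2500)^α = 0.24.
Take logs: α = ln 0.24 / ln(1311/2500) ≈ 2.210868.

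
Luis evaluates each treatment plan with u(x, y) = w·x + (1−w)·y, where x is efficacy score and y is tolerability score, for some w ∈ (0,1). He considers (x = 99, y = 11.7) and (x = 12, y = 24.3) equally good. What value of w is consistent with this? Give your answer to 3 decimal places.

Equating utilities: w·99 + (1−w)·11.7 = w·12 + (1−w)·24.3.
w·(99−12) = (1−w)·(24.3−11.7), i.e. w·87 = (1−w)·12.6.
Hence w = 12.6/(87+12.6) = 12.6/99.6 = 0.127.

w = 0.127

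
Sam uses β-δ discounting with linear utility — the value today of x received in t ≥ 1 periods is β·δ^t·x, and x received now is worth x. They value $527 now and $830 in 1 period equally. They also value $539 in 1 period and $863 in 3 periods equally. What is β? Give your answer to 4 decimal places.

β ≈ 0.8034

From the later pair, β·δ^1·539 = β·δ^3·863; dividing through, δ^2 = 539/863 = 0.62457, so δ = 0.79029.
Substituting δ into 527 = β·δ·830: β = 527/(655.944) ≈ 0.8034.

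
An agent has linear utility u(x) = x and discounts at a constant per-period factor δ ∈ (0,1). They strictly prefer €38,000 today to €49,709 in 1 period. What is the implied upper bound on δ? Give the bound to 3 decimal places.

Comparing present values: 38000 > δ·49709.
Dividing through by 49709 gives δ < 0.76445.

δ < 0.764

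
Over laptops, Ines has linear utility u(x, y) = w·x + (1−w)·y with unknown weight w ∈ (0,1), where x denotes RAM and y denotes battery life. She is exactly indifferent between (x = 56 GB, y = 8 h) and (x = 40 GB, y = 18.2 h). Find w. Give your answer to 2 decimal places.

w = 0.39

Equating utilities: w·56 + (1−w)·8 = w·40 + (1−w)·18.2.
Collecting terms: w·16 = (1−w)·10.2.
So w/(1−w) = 10.2/16 = 0.6375, giving w = 10.2/(16+10.2) = 0.39.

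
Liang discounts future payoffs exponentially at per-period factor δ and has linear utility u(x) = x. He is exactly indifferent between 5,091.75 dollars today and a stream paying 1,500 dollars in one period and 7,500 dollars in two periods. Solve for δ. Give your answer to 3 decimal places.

δ ≈ 0.730

Present value of the stream is 1500·δ + 7500·δ². Indifference gives 1500δ + 7500δ² = 5091.75.
That is, 7500δ² + 1500δ − 5091.75 = 0, a quadratic in δ.
δ = (−1500 + √(1500² + 4·7500·5091.75)) / (2·7500) = (−1500 + √155002500.00) / 15000 ≈ 0.730.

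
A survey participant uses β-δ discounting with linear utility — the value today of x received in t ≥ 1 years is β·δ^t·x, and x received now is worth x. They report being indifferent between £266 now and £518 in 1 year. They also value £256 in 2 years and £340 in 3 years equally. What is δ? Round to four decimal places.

δ ≈ 0.7529

From the later pair, β·δ^2·256 = β·δ^3·340; dividing through, δ = 256/340 = 0.75294.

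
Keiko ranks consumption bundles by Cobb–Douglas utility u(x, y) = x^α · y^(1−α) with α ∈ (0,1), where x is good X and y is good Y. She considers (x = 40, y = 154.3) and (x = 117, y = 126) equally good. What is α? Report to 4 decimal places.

α ≈ 0.1588

Indifference: 40^α · 154.3^(1−α) = 117^α · 126^(1−α).
Rearrange to (40/117)^α = (126/154.3)^(1−α) and take logs: α·-1.0732945 = (1−α)·-0.2026169.
With A = -1.0732945 and B = -0.2026169: α·A = (1−α)·B, so α = B/(A+B) = -0.2026169/-1.2759114 ≈ 0.1588.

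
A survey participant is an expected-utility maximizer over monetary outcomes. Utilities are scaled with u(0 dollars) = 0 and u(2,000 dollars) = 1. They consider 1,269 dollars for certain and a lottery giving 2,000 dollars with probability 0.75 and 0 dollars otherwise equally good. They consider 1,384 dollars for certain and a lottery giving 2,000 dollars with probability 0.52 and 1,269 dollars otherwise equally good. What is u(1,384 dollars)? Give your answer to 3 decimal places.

First, u(1,269 dollars) = 0.75·u(2,000 dollars) + 0.25·u(0 dollars) = 0.75.
The second indifference gives u(1,384 dollars) = 0.52·u(2,000 dollars) + 0.48·u(1,269 dollars) = 0.52·1.00 + 0.48·0.75 = 0.8800.

0.880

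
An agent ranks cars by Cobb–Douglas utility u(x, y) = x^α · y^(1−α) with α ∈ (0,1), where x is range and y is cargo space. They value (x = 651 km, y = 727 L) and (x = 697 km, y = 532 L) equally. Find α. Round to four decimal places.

α ≈ 0.8206

The Cobb–Douglas utilities coincide, so 651^α·727^(1−α) = 697^α·532^(1−α).
Rearrange to (651/697)^α = (532/727)^(1−α) and take logs: α·-0.0682758 = (1−α)·-0.3122830.
So α/(1−α) = (-0.3122830)/(-0.0682758) = 4.5738461, and α = 4.5738461/5.5738461 ≈ 0.8206.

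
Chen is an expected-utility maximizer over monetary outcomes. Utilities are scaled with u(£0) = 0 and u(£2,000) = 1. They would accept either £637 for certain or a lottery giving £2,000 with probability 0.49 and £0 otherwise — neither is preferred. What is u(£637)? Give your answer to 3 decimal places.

u(£637) equals the lottery's expected utility: 0.49·1 + 0.51·0 = 0.49.

0.490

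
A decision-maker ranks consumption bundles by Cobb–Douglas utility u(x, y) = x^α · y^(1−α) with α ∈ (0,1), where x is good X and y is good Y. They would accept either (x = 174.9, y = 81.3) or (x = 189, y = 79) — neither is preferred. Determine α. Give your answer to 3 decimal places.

α ≈ 0.270

Indifference: 174.9^α · 81.3^(1−α) = 189^α · 79^(1−α).
(174.9/189)^α = (79/81.3)^(1−α); take logs: α·ln(174.9/189) = (1−α)·ln(79/81.3), i.e. α·-0.077533 = (1−α)·-0.028698.
So α/(1−α) = (-0.028698)/(-0.077533) = 0.370139, and α = 0.370139/1.370139 ≈ 0.270.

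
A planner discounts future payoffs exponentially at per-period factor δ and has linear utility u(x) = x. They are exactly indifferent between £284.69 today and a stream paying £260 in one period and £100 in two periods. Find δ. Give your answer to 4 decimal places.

Equating present values: 284.69 = 260δ + 100δ².
That is, 100δ² + 260δ − 284.69 = 0, a quadratic in δ.
By the quadratic formula (taking the positive root), δ = (−260 + √181476.00) / 200 ≈ 0.8300.

δ ≈ 0.8300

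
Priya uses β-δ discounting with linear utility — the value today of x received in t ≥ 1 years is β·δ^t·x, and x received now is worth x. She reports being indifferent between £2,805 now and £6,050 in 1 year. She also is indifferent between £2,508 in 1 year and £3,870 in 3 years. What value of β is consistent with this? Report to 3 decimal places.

β ≈ 0.576

The second indifference involves only future payoffs, so β cancels: β·δ^1·2508 = β·δ^3·3870, giving δ^2 = 2508/3870 = 0.64806, so δ = 0.80502.
The first indifference: 2805 = β·δ·6050, so β = 2805/(δ·6050) = 2805/(0.80502·6050) ≈ 0.576.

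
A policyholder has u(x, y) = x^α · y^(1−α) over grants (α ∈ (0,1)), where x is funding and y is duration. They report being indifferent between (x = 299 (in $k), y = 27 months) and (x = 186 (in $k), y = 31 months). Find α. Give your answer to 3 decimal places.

α ≈ 0.225

The Cobb–Douglas utilities coincide, so 299^α·27^(1−α) = 186^α·31^(1−α).
Taking logs: α·ln 299 + (1−α)·ln 27 = α·ln 186 + (1−α)·ln 31, i.e. α·0.474697 = (1−α)·0.138150.
Thus α·(0.612847) = 0.138150, so α = 0.138150/0.612847 ≈ 0.225.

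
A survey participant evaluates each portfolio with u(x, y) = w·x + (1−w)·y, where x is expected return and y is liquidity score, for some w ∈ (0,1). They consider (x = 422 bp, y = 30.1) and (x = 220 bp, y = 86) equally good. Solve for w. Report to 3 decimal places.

w = 0.217

Indifference: w·422 + (1−w)·30.1 = w·220 + (1−w)·86.
Collecting terms: w·202 = (1−w)·55.9.
So w/(1−w) = 55.9/202 = 0.2767, giving w = 55.9/(202+55.9) = 0.217.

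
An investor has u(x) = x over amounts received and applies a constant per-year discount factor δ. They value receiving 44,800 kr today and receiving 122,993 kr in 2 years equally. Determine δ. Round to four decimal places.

δ ≈ 0.6035

Indifference means u(44800) = δ^2 · u(122993), so δ^2 = u(44800)/u(122993).
With u(x) = x: δ^2 = 44800/122993 = 0.36425.
Taking the square root: δ = 0.36425^(1/2) ≈ 0.6035.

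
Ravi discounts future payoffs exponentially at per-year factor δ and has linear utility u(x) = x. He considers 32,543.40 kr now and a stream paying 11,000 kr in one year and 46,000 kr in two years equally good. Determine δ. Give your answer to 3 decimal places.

The stream is worth 11000δ + 46000δ² today, so 11000δ + 46000δ² = 32543.40.
So 46000δ² + 11000δ − 32543.40 = 0.
δ = (−11000 + √(11000² + 4·46000·32543.40)) / (2·46000) = (−11000 + √6108985600.00) / 92000 ≈ 0.730.

δ ≈ 0.730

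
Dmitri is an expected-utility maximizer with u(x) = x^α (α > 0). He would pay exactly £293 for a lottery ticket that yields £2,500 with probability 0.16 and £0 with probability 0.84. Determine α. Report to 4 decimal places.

Since u(0) = 0, the lottery's EU is 0.16·2500^α.
Indifference: 293^α = 0.16·2500^α, so (293/2500)^α = 0.16.
Taking logs: α·ln(293/2500) = ln(0.16), so α = -1.8325815 / -2.1438734 ≈ 0.8548.

α ≈ 0.8548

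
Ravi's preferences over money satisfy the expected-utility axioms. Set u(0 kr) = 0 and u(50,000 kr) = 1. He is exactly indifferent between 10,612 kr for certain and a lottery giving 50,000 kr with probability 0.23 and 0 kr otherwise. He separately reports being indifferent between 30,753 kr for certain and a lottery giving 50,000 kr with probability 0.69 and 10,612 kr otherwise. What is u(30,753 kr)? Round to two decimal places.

From the first indifference, u(10,612 kr) = 0.23·u(50,000 kr) + 0.77·u(0 kr) = 0.23·1 + 0.77·0 = 0.23.
The second indifference gives u(30,753 kr) = 0.69·u(50,000 kr) + 0.31·u(10,612 kr) = 0.69·1.00 + 0.31·0.23 = 0.7613.

0.76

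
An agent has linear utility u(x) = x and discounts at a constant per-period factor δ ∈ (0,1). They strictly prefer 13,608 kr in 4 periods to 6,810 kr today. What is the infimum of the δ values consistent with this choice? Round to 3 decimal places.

δ > 0.841

Comparing present values: 6810 < δ^4·13608.
Dividing by 13608: δ^4 > 0.50044. Both sides are positive, so the 4th root keeps the direction.
δ > 0.50044^(1/4) = 0.841.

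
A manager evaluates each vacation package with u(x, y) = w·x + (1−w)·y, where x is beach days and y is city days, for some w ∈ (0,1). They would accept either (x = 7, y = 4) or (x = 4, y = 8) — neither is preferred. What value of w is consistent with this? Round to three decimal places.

Equating utilities: w·7 + (1−w)·4 = w·4 + (1−w)·8.
Rearranging, 3·w − 4·(1−w) = 0.
So w/(1−w) = 4/3 = 1.3333, giving w = 4/(3+4) = 0.571.

w = 0.571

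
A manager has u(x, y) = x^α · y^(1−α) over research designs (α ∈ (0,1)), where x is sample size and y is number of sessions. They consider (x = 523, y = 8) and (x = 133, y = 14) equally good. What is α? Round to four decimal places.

The Cobb–Douglas utilities coincide, so 523^α·8^(1−α) = 133^α·14^(1−α).
Rearrange to (523/133)^α = (14/8)^(1−α) and take logs: α·1.3692323 = (1−α)·0.5596158.
With A = 1.3692323 and B = 0.5596158: α·A = (1−α)·B, so α = B/(A+B) = 0.5596158/1.9288481 ≈ 0.2901.

α ≈ 0.2901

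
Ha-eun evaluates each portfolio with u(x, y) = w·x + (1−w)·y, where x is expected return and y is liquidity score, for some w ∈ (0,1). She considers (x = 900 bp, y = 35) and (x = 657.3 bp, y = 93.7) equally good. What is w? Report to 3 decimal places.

w = 0.195

u(900,35) = u(657.3,93.7) means w·900 + (1−w)·35 = w·657.3 + (1−w)·93.7.
w·(900−657.3) = (1−w)·(93.7−35), i.e. w·242.7 = (1−w)·58.7.
Hence w = 58.7/(242.7+58.7) = 58.7/301.4 = 0.195.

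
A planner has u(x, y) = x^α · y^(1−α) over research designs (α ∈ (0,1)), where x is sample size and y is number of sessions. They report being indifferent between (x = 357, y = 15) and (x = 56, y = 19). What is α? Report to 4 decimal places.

Set the two utilities equal: 357^α·15^(1−α) = 56^α·19^(1−α).
(357/56)^α = (19/15)^(1−α); take logs: α·ln(357/56) = (1−α)·ln(19/15), i.e. α·1.8523841 = (1−α)·0.2363888.
Thus α·(2.0887729) = 0.2363888, so α = 0.2363888/2.0887729 ≈ 0.1132.

α ≈ 0.1132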